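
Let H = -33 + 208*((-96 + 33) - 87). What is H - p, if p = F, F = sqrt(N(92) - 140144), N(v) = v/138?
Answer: -31233 - I*sqrt(1261290)/3 ≈ -31233.0 - 374.36*I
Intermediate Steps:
H = -31233 (H = -33 + 208*(-63 - 87) = -33 + 208*(-150) = -33 - 31200 = -31233)
N(v) = v/138 (N(v) = v*(1/138) = v/138)
F = I*sqrt(1261290)/3 (F = sqrt((1/138)*92 - 140144) = sqrt(2/3 - 140144) = sqrt(-420430/3) = I*sqrt(1261290)/3 ≈ 374.36*I)
p = I*sqrt(1261290)/3 ≈ 374.36*I
H - p = -31233 - I*sqrt(1261290)/3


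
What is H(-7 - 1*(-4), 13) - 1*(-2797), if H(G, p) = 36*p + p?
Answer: 3278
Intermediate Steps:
H(G, p) = 37*p
H(-7 - 1*(-4), 13) - 1*(-2797) = 37*13 - 1*(-2797) = 481 + 2797 = 3278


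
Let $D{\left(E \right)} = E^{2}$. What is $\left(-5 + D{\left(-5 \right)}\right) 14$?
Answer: $280$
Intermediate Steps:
$\left(-5 + D{\left(-5 \right)}\right) 14 = \left(-5 + \left(-5\right)^{2}\right) 14 = \left(-5 + 25\right) 14 = 20 \cdot 14 = 280$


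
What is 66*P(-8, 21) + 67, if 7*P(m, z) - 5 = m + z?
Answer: 1657/7 ≈ 236.71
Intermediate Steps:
P(m, z) = 5/7 + m/7 + z/7 (P(m, z) = 5/7 + (m + z)/7 = 5/7 + (m/7 + z/7) = 5/7 + m/7 + z/7)
66*P(-8, 21) + 67 = 66*(5/7 + (⅐)*(-8) + (⅐)*21) + 67 = 66*(5/7 - 8/7 + 3) + 67 = 66*(18/7) + 67 = 1188/7 + 67 = 1657/7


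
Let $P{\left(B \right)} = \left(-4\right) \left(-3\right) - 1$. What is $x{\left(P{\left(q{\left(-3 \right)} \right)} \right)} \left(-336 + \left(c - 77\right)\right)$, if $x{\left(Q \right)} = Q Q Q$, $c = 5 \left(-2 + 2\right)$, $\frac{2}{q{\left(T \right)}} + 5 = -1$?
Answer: $-549703$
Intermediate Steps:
$q{\left(T \right)} = - \frac{1}{3}$ ($q{\left(T \right)} = \frac{2}{-5 - 1} = \frac{2}{-6} = 2 \left(- \frac{1}{6}\right) = - \frac{1}{3}$)
$P{\left(B \right)} = 11$ ($P{\left(B \right)} = 12 - 1 = 11$)
$c = 0$ ($c = 5 \cdot 0 = 0$)
$x{\left(Q \right)} = Q^{3}$ ($x{\left(Q \right)} = Q^{2} Q = Q^{3}$)
$x{\left(P{\left(q{\left(-3 \right)} \right)} \right)} \left(-336 + \left(c - 77\right)\right) = 11^{3} \left(-336 + \left(0 - 77\right)\right) = 1331 \left(-336 + \left(0 - 77\right)\right) = 1331 \left(-336 - 77\right) = 1331 \left(-413\right) = -549703$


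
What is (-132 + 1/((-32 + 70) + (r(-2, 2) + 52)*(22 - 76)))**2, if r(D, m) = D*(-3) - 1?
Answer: 161026440961/9241600 ≈ 17424.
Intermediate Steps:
r(D, m) = -1 - 3*D (r(D, m) = -3*D - 1 = -1 - 3*D)
(-132 + 1/((-32 + 70) + (r(-2, 2) + 52)*(22 - 76)))**2 = (-132 + 1/((-32 + 70) + ((-1 - 3*(-2)) + 52)*(22 - 76)))**2 = (-132 + 1/(38 + ((-1 + 6) + 52)*(-54)))**2 = (-132 + 1/(38 + (5 + 52)*(-54)))**2 = (-132 + 1/(38 + 57*(-54)))**2 = (-132 + 1/(38 - 3078))**2 = (-132 + 1/(-3040))**2 = (-132 - 1/3040)**2 = (-401281/3040)**2 = 161026440961/9241600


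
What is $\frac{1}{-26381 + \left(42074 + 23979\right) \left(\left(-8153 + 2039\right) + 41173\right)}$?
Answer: $\frac{1}{2315725746} \approx 4.3183 \cdot 10^{-10}$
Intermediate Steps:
$\frac{1}{-26381 + \left(42074 + 23979\right) \left(\left(-8153 + 2039\right) + 41173\right)} = \frac{1}{-26381 + 66053 \left(-6114 + 41173\right)} = \frac{1}{-26381 + 66053 \cdot 35059} = \frac{1}{-26381 + 2315752127} = \frac{1}{2315725746}$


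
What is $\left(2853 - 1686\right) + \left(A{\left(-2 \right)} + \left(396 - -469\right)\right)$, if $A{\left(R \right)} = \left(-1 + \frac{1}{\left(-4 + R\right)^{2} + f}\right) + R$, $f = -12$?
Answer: $\frac{48697}{24} \approx 2029.0$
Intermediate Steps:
$A{\left(R \right)} = -1 + R + \frac{1}{-12 + \left(-4 + R\right)^{2}}$ ($A{\left(R \right)} = \left(-1 + \frac{1}{\left(-4 + R\right)^{2} - 12}\right) + R = \left(-1 + \frac{1}{-12 + \left(-4 + R\right)^{2}}\right) + R = -1 + R + \frac{1}{-12 + \left(-4 + R\right)^{2}}$)
$\left(2853 - 1686\right) + \left(A{\left(-2 \right)} + \left(396 - -469\right)\right) = \left(2853 - 1686\right) + \left(\frac{-3 + \left(-2\right)^{3} - 9 \left(-2\right)^{2} + 12 \left(-2\right)}{4 + \left(-2\right)^{2} - -16} + \left(396 - -469\right)\right) = 1167 + \left(\frac{-3 - 8 - 36 - 24}{4 + 4 + 16} + \left(396 + 469\right)\right) = 1167 + \left(\frac{-3 - 8 - 36 - 24}{24} + 865\right) = 1167 + \left(\frac{1}{24} \left(-71\right) + 865\right) = 1167 + \left(- \frac{71}{24} + 865\right) = 1167 + \frac{20689}{24} = \frac{48697}{24}$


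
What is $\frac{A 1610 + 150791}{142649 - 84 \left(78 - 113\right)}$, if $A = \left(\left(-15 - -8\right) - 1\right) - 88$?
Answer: $- \frac{3769}{145589} \approx -0.025888$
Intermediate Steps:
$A = -96$ ($A = \left(\left(-15 + 8\right) - 1\right) - 88 = \left(-7 - 1\right) - 88 = -8 - 88 = -96$)
$\frac{A 1610 + 150791}{142649 - 84 \left(78 - 113\right)} = \frac{\left(-96\right) 1610 + 150791}{142649 - 84 \left(78 - 113\right)} = \frac{-154560 + 150791}{142649 - -2940} = - \frac{3769}{142649 + 2940} = - \frac{3769}{145589}$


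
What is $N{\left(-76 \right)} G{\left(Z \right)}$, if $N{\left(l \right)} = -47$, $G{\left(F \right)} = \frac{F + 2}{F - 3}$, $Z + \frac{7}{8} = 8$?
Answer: $- \frac{3431}{33} \approx -103.97$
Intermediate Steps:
$Z = \frac{57}{8}$ ($Z = - \frac{7}{8} + 8 = \frac{57}{8} \approx 7.125$)
$G{\left(F \right)} = \frac{2 + F}{-3 + F}$
$N{\left(-76 \right)} G{\left(Z \right)} = - 47 \frac{2 + \frac{57}{8}}{-3 + \frac{57}{8}} = - 47 \frac{1}{\frac{33}{8}} \cdot \frac{73}{8} = - 47 \cdot \frac{8}{33} \cdot \frac{73}{8} = \left(-47\right) \frac{73}{33} = - \frac{3431}{33}$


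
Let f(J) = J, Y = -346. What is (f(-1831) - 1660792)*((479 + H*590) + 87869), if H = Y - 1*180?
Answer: 369089005016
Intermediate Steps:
H = -526 (H = -346 - 1*180 = -346 - 180 = -526)
(f(-1831) - 1660792)*((479 + H*590) + 87869) = (-1831 - 1660792)*((479 - 526*590) + 87869) = -1662623*((479 - 310340) + 87869) = -1662623*(-309861 + 87869) = -1662623*(-221992) = 369089005016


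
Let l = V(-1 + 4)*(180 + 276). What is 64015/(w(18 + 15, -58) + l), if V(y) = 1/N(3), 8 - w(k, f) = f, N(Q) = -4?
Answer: -64015/48 ≈ -1333.6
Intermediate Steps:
w(k, f) = 8 - f
V(y) = -¼ (V(y) = 1/(-4) = -¼)
l = -114 (l = -(180 + 276)/4 = -¼*456 = -114)
64015/(w(18 + 15, -58) + l) = 64015/((8 - 1*(-58)) - 114) = 64015/((8 + 58) - 114) = 64015/(66 - 114) = 64015/(-48) = 64015*(-1/48) = -64015/48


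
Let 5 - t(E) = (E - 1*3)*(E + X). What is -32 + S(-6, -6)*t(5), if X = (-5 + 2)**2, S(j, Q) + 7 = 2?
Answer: 83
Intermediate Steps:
S(j, Q) = -5 (S(j, Q) = -7 + 2 = -5)
X = 9 (X = (-3)**2 = 9)
t(E) = 5 - (-3 + E)*(9 + E) (t(E) = 5 - (E - 1*3)*(E + 9) = 5 - (E - 3)*(9 + E) = 5 - (-3 + E)*(9 + E))
-32 + S(-6, -6)*t(5) = -32 - 5*(32 - 1*5**2 - 6*5) = -32 - 5*(32 - 1*25 - 30) = -32 - 5*(32 - 25 - 30) = -32 - 5*(-23) = -32 + 115 = 83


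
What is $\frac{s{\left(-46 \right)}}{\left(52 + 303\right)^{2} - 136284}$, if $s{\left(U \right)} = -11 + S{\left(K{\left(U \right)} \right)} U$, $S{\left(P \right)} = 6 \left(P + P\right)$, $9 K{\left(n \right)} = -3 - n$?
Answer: $\frac{7945}{30777} \approx 0.25815$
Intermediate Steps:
$K{\left(n \right)} = - \frac{1}{3} - \frac{n}{9}$ ($K{\left(n \right)} = \frac{-3 - n}{9} = - \frac{1}{3} - \frac{n}{9}$)
$S{\left(P \right)} = 12 P$ ($S{\left(P \right)} = 6 \cdot 2 P = 12 P$)
$s{\left(U \right)} = -11 + U \left(-4 - \frac{4 U}{3}\right)$ ($s{\left(U \right)} = -11 + 12 \left(- \frac{1}{3} - \frac{U}{9}\right) U = -11 + \left(-4 - \frac{4 U}{3}\right) U = -11 + U \left(-4 - \frac{4 U}{3}\right)$)
$\frac{s{\left(-46 \right)}}{\left(52 + 303\right)^{2} - 136284} = \frac{-11 - - \frac{184 \left(3 - 46\right)}{3}}{\left(52 + 303\right)^{2} - 136284} = \frac{-11 - \left(- \frac{184}{3}\right) \left(-43\right)}{355^{2} - 136284} = \frac{-11 - \frac{7912}{3}}{126025 - 136284} = - \frac{7945}{3 \left(-10259\right)} = \left(- \frac{7945}{3}\right) \left(- \frac{1}{10259}\right) = \frac{7945}{30777}$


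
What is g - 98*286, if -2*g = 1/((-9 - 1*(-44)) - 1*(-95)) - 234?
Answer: -7256861/260 ≈ -27911.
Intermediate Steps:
g = 30419/260 (g = -(1/((-9 - 1*(-44)) - 1*(-95)) - 234)/2 = -(1/((-9 + 44) + 95) - 234)/2 = -(1/(35 + 95) - 234)/2 = -(1/130 - 234)/2 = -1/2*(-30419/130) = 30419/260 ≈ 117.00)
g - 98*286 = 30419/260 - 98*286 = 30419/260 - 28028 = -7256861/260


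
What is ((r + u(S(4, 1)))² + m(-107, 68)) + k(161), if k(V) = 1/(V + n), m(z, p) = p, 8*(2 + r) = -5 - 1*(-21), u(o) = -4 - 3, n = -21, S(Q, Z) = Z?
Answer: 16381/140 ≈ 117.01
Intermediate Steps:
u(o) = -7
r = 0 (r = -2 + (-5 - 1*(-21))/8 = -2 + (-5 + 21)/8 = -2 + (⅛)*16 = -2 + 2 = 0)
k(V) = 1/(-21 + V) (k(V) = 1/(V - 21) = 1/(-21 + V))
((r + u(S(4, 1)))² + m(-107, 68)) + k(161) = ((0 - 7)² + 68) + 1/(-21 + 161) = ((-7)² + 68) + 1/140 = (49 + 68) + 1/140 = 117 + 1/140 = 16381/140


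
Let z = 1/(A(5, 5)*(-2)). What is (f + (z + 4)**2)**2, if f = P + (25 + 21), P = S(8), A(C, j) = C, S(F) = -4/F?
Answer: 36857041/10000 ≈ 3685.7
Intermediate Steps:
P = -1/2 (P = -4/8 = -4*1/8 = -1/2 ≈ -0.50000)
z = -1/10 (z = 1/(5*(-2)) = 1/(-10) = -1/10 ≈ -0.10000)
f = 91/2 (f = -1/2 + (25 + 21) = -1/2 + 46 = 91/2 ≈ 45.500)
(f + (z + 4)**2)**2 = (91/2 + (-1/10 + 4)**2)**2 = (91/2 + (39/10)**2)**2 = (91/2 + 1521/100)**2 = (6071/100)**2 = 36857041/10000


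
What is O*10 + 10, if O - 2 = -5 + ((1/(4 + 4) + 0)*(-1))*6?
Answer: -55/2 ≈ -27.500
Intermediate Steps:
O = -15/4 (O = 2 + (-5 + ((1/(4 + 4) + 0)*(-1))*6) = 2 + (-5 + ((1/8 + 0)*(-1))*6) = 2 + (-5 + ((1/8)*(-1))*6) = 2 + (-5 - 1/8*6) = 2 + (-5 - 3/4) = 2 - 23/4 = -15/4 ≈ -3.7500)
O*10 + 10 = -15/4*10 + 10 = -75/2 + 10 = -55/2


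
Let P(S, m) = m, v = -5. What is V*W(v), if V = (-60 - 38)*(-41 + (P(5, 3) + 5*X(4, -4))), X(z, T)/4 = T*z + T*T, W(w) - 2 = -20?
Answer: -67032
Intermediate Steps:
W(w) = -18 (W(w) = 2 - 20 = -18)
X(z, T) = 4*T**2 + 4*T*z (X(z, T) = 4*(T*z + T*T) = 4*(T*z + T**2) = 4*(T**2 + T*z) = 4*T**2 + 4*T*z)
V = 3724 (V = (-60 - 38)*(-41 + (3 + 5*(4*(-4)*(-4 + 4)))) = -98*(-41 + (3 + 5*(4*(-4)*0))) = -98*(-41 + (3 + 5*0)) = -98*(-41 + (3 + 0)) = -98*(-41 + 3) = -98*(-38) = 3724)
V*W(v) = 3724*(-18) = -67032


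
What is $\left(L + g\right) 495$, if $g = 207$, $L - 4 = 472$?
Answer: $338085$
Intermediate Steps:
$L = 476$ ($L = 4 + 472 = 476$)
$\left(L + g\right) 495 = \left(476 + 207\right) 495 = 683 \cdot 495 = 338085$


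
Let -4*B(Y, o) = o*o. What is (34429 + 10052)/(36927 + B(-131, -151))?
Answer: 177924/124907 ≈ 1.4245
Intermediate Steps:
B(Y, o) = -o²/4 (B(Y, o) = -o*o/4 = -o²/4)
(34429 + 10052)/(36927 + B(-131, -151)) = (34429 + 10052)/(36927 - ¼*(-151)²) = 44481/(36927 - ¼*22801) = 44481/(36927 - 22801/4) = 44481/(124907/4) = 44481*(4/124907) = 177924/124907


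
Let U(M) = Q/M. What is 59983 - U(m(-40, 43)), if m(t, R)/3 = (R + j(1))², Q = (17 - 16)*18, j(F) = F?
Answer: 58063541/968 ≈ 59983.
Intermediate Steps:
Q = 18 (Q = 1*18 = 18)
m(t, R) = 3*(1 + R)² (m(t, R) = 3*(R + 1)² = 3*(1 + R)²)
U(M) = 18/M
59983 - U(m(-40, 43)) = 59983 - 18/(3*(1 + 43)²) = 59983 - 18/(3*44²) = 59983 - 18/(3*1936) = 59983 - 18/5808 = 59983 - 1*3/968 = 59983 - 3/968 = 58063541/968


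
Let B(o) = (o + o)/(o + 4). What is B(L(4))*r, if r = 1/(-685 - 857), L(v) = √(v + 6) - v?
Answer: -1/771 + 2*√10/3855 ≈ 0.00034359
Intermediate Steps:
L(v) = √(6 + v) - v
r = -1/1542 (r = 1/(-1542) = -1/1542 ≈ -0.00064851)
B(o) = 2*o/(4 + o) (B(o) = (2*o)/(4 + o) = 2*o/(4 + o))
B(L(4))*r = (2*(√(6 + 4) - 1*4)/(4 + (√(6 + 4) - 1*4)))*(-1/1542) = (2*(√10 - 4)/(4 + (√10 - 4)))*(-1/1542) = (2*(-4 + √10)/(4 + (-4 + √10)))*(-1/1542) = (2*(-4 + √10)/(√10))*(-1/1542) = (2*(-4 + √10)*(√10/10))*(-1/1542) = (√10*(-4 + √10)/5)*(-1/1542) = -√10*(-4 + √10)/7710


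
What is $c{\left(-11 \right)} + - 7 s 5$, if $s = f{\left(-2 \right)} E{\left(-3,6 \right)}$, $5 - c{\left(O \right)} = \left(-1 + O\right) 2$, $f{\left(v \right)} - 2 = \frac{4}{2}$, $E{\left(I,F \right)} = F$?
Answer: $-811$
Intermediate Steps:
$f{\left(v \right)} = 4$ ($f{\left(v \right)} = 2 + \frac{4}{2} = 2 + 4 \cdot \frac{1}{2} = 2 + 2 = 4$)
$c{\left(O \right)} = 7 - 2 O$ ($c{\left(O \right)} = 5 - \left(-1 + O\right) 2 = 5 - \left(-2 + 2 O\right) = 7 - 2 O$)
$s = 24$ ($s = 4 \cdot 6 = 24$)
$c{\left(-11 \right)} + - 7 s 5 = \left(7 - -22\right) + \left(-7\right) 24 \cdot 5 = \left(7 + 22\right) - 840 = 29 - 840 = -811$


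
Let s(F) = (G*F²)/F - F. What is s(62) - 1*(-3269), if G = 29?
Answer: 5005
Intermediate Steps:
s(F) = 28*F (s(F) = (29*F²)/F - F = 29*F - F = 28*F)
s(62) - 1*(-3269) = 28*62 - 1*(-3269) = 1736 + 3269 = 5005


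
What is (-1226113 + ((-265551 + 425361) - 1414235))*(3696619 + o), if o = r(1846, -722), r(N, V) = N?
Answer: -9174182974170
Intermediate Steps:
o = 1846
(-1226113 + ((-265551 + 425361) - 1414235))*(3696619 + o) = (-1226113 + ((-265551 + 425361) - 1414235))*(3696619 + 1846) = (-1226113 + (159810 - 1414235))*3698465 = (-1226113 - 1254425)*3698465 = -2480538*3698465 = -9174182974170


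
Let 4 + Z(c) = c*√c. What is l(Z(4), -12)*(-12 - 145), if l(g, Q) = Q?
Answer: 1884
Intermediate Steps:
Z(c) = -4 + c^(3/2) (Z(c) = -4 + c*√c = -4 + c^(3/2))
l(Z(4), -12)*(-12 - 145) = -12*(-12 - 145) = -12*(-157) = 1884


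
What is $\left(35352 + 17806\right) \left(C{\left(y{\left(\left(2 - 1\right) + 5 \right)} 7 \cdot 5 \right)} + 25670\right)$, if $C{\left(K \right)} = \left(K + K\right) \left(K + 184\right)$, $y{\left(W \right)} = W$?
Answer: $10161151700$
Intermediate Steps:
$C{\left(K \right)} = 2 K \left(184 + K\right)$
$\left(35352 + 17806\right) \left(C{\left(y{\left(\left(2 - 1\right) + 5 \right)} 7 \cdot 5 \right)} + 25670\right) = \left(35352 + 17806\right) \left(2 \left(\left(2 - 1\right) + 5\right) 7 \cdot 5 \left(184 + \left(\left(2 - 1\right) + 5\right) 7 \cdot 5\right) + 25670\right) = 53158 \left(2 \left(1 + 5\right) 7 \cdot 5 \left(184 + \left(1 + 5\right) 7 \cdot 5\right) + 25670\right) = 53158 \left(2 \cdot 6 \cdot 7 \cdot 5 \left(184 + 6 \cdot 7 \cdot 5\right) + 25670\right) = 53158 \left(2 \cdot 42 \cdot 5 \left(184 + 42 \cdot 5\right) + 25670\right) = 53158 \left(2 \cdot 210 \left(184 + 210\right) + 25670\right) = 53158 \left(2 \cdot 210 \cdot 394 + 25670\right) = 53158 \left(165480 + 25670\right) = 53158 \cdot 191150 = 10161151700$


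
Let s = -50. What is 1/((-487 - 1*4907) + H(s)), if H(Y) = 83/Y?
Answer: -50/269783 ≈ -0.00018533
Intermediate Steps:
1/((-487 - 1*4907) + H(s)) = 1/((-487 - 1*4907) + 83/(-50)) = 1/((-487 - 4907) + 83*(-1/50)) = 1/(-5394 - 83/50) = 1/(-269783/50) = -50/269783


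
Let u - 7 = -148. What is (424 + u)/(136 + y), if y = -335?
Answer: -283/199 ≈ -1.4221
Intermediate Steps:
u = -141 (u = 7 - 148 = -141)
(424 + u)/(136 + y) = (424 - 141)/(136 - 335) = 283/(-199) = 283*(-1/199) = -283/199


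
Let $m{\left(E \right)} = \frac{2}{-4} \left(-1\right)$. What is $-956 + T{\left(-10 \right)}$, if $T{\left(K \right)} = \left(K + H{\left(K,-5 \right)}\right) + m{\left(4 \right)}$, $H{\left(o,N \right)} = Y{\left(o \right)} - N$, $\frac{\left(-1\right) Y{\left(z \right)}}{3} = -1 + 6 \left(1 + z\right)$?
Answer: $- \frac{1591}{2} \approx -795.5$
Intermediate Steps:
$Y{\left(z \right)} = -15 - 18 z$ ($Y{\left(z \right)} = - 3 \left(-1 + 6 \left(1 + z\right)\right) = - 3 \left(-1 + \left(6 + 6 z\right)\right) = - 3 \left(5 + 6 z\right) = -15 - 18 z$)
$m{\left(E \right)} = \frac{1}{2}$ ($m{\left(E \right)} = 2 \left(- \frac{1}{4}\right) \left(-1\right) = \left(- \frac{1}{2}\right) \left(-1\right) = \frac{1}{2}$)
$H{\left(o,N \right)} = -15 - N - 18 o$ ($H{\left(o,N \right)} = \left(-15 - 18 o\right) - N = -15 - N - 18 o$)
$T{\left(K \right)} = - \frac{19}{2} - 17 K$ ($T{\left(K \right)} = \left(K - \left(10 + 18 K\right)\right) + \frac{1}{2} = \left(-10 - 17 K\right) + \frac{1}{2} = - \frac{19}{2} - 17 K$)
$-956 + T{\left(-10 \right)} = -956 - - \frac{321}{2} = -956 + \left(- \frac{19}{2} + 170\right) = -956 + \frac{321}{2} = - \frac{1591}{2}$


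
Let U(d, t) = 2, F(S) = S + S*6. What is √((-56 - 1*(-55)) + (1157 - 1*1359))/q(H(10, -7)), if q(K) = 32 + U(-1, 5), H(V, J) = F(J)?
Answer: I*√203/34 ≈ 0.41905*I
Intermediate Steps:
F(S) = 7*S (F(S) = S + 6*S = 7*S)
H(V, J) = 7*J
q(K) = 34 (q(K) = 32 + 2 = 34)
√((-56 - 1*(-55)) + (1157 - 1*1359))/q(H(10, -7)) = √((-56 - 1*(-55)) + (1157 - 1*1359))/34 = √((-56 + 55) + (1157 - 1359))*(1/34) = √(-1 - 202)*(1/34) = √(-203)*(1/34) = (I*√203)*(1/34) = I*√203/34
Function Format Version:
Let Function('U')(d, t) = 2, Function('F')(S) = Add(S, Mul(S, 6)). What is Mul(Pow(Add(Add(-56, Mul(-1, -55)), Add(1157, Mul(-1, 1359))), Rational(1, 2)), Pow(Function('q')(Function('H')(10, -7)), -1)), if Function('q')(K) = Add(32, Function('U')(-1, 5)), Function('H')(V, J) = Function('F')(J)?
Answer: Mul(Rational(1, 34), I, Pow(203, Rational(1, 2))) ≈ Mul(0.41905, I)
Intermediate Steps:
Function('F')(S) = Mul(7, S) (Function('F')(S) = Add(S, Mul(6, S)) = Mul(7, S))
Function('H')(V, J) = Mul(7, J)
Function('q')(K) = 34 (Function('q')(K) = Add(32, 2) = 34)
Mul(Pow(Add(Add(-56, Mul(-1, -55)), Add(1157, Mul(-1, 1359))), Rational(1, 2)), Pow(Function('q')(Function('H')(10, -7)), -1)) = Mul(Pow(Add(Add(-56, Mul(-1, -55)), Add(1157, Mul(-1, 1359))), Rational(1, 2)), Pow(34, -1)) = Mul(Pow(Add(Add(-56, 55), Add(1157, -1359)), Rational(1, 2)), Rational(1, 34)) = Mul(Pow(Add(-1, -202), Rational(1, 2)), Rational(1, 34)) = Mul(Pow(-203, Rational(1, 2)), Rational(1, 34)) = Mul(Mul(I, Pow(203, Rational(1, 2))), Rational(1, 34)) = Mul(Rational(1, 34), I, Pow(203, Rational(1, 2)))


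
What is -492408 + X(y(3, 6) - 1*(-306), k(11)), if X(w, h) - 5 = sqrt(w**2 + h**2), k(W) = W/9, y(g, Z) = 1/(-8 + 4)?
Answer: -492403 + sqrt(121155985)/36 ≈ -4.9210e+5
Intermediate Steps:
y(g, Z) = -1/4 (y(g, Z) = 1/(-4) = -1/4)
k(W) = W/9 (k(W) = W*(1/9) = W/9)
X(w, h) = 5 + sqrt(h**2 + w**2) (X(w, h) = 5 + sqrt(w**2 + h**2) = 5 + sqrt(h**2 + w**2))
-492408 + X(y(3, 6) - 1*(-306), k(11)) = -492408 + (5 + sqrt(((1/9)*11)**2 + (-1/4 - 1*(-306))**2)) = -492408 + (5 + sqrt((11/9)**2 + (-1/4 + 306)**2)) = -492408 + (5 + sqrt(121/81 + (1223/4)**2)) = -492408 + (5 + sqrt(121/81 + 1495729/16)) = -492408 + (5 + sqrt(121155985/1296)) = -492408 + (5 + sqrt(121155985)/36) = -492403 + sqrt(121155985)/36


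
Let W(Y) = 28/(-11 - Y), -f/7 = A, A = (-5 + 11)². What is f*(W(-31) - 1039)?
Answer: 1307376/5 ≈ 2.6148e+5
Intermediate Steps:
A = 36 (A = 6² = 36)
f = -252 (f = -7*36 = -252)
f*(W(-31) - 1039) = -252*(-28/(11 - 31) - 1039) = -252*(-28/(-20) - 1039) = -252*(-28*(-1/20) - 1039) = -252*(7/5 - 1039) = -252*(-5188/5) = 1307376/5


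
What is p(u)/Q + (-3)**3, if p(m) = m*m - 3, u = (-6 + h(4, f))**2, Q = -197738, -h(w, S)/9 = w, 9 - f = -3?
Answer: -8450619/197738 ≈ -42.736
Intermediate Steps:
f = 12 (f = 9 - 1*(-3) = 9 + 3 = 12)
h(w, S) = -9*w
u = 1764 (u = (-6 - 9*4)**2 = (-6 - 36)**2 = (-42)**2 = 1764)
p(m) = -3 + m**2 (p(m) = m**2 - 3 = -3 + m**2)
p(u)/Q + (-3)**3 = (-3 + 1764**2)/(-197738) + (-3)**3 = (-3 + 3111696)*(-1/197738) - 27 = 3111693*(-1/197738) - 27 = -3111693/197738 - 27 = -8450619/197738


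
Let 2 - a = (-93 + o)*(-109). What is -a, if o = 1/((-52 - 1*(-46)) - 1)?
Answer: 71054/7 ≈ 10151.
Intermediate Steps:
o = -1/7 (o = 1/((-52 + 46) - 1) = 1/(-6 - 1) = 1/(-7) = -1/7 ≈ -0.14286)
a = -71054/7 (a = 2 - (-93 - 1/7)*(-109) = 2 - (-652)*(-109)/7 = 2 - 1*71068/7 = 2 - 71068/7 = -71054/7 ≈ -10151.)
-a = -1*(-71054/7) = 71054/7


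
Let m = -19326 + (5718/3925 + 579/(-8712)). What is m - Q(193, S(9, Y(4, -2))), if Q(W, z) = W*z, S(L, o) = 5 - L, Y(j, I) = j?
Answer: -211466355253/11398200 ≈ -18553.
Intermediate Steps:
m = -220265765653/11398200 (m = -19326 + (5718*(1/3925) + 579*(-1/8712)) = -19326 + (5718/3925 - 193/2904) = -19326 + 15847547/11398200 = -220265765653/11398200 ≈ -19325.)
m - Q(193, S(9, Y(4, -2))) = -220265765653/11398200 - 193*(5 - 1*9) = -220265765653/11398200 - 193*(5 - 9) = -220265765653/11398200 - 193*(-4) = -220265765653/11398200 - 1*(-772) = -220265765653/11398200 + 772 = -211466355253/11398200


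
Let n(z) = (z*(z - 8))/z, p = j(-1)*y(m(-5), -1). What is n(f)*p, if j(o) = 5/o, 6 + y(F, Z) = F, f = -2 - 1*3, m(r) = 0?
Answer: -390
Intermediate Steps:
f = -5 (f = -2 - 3 = -5)
y(F, Z) = -6 + F
p = 30 (p = (5/(-1))*(-6 + 0) = (5*(-1))*(-6) = -5*(-6) = 30)
n(z) = -8 + z (n(z) = (z*(-8 + z))/z = -8 + z)
n(f)*p = (-8 - 5)*30 = -13*30 = -390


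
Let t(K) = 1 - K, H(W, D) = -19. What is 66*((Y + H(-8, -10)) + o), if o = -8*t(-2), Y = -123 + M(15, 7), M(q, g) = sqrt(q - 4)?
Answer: -10956 + 66*sqrt(11) ≈ -10737.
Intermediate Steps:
M(q, g) = sqrt(-4 + q)
Y = -123 + sqrt(11) (Y = -123 + sqrt(-4 + 15) = -123 + sqrt(11) ≈ -119.68)
o = -24 (o = -8*(1 - 1*(-2)) = -8*(1 + 2) = -8*3 = -24)
66*((Y + H(-8, -10)) + o) = 66*(((-123 + sqrt(11)) - 19) - 24) = 66*((-142 + sqrt(11)) - 24) = 66*(-166 + sqrt(11)) = -10956 + 66*sqrt(11)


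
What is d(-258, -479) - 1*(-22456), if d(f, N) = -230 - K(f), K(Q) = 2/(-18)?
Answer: 200035/9 ≈ 22226.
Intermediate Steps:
K(Q) = -1/9 (K(Q) = 2*(-1/18) = -1/9)
d(f, N) = -2069/9 (d(f, N) = -230 - 1*(-1/9) = -230 + 1/9 = -2069/9)
d(-258, -479) - 1*(-22456) = -2069/9 - 1*(-22456) = -2069/9 + 22456 = 200035/9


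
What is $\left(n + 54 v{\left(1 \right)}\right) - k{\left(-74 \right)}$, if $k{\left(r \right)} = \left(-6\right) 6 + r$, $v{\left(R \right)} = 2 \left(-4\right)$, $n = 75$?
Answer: $-247$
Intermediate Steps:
$v{\left(R \right)} = -8$
$k{\left(r \right)} = -36 + r$
$\left(n + 54 v{\left(1 \right)}\right) - k{\left(-74 \right)} = \left(75 + 54 \left(-8\right)\right) - \left(-36 - 74\right) = \left(75 - 432\right) - -110 = -357 + 110 = -247$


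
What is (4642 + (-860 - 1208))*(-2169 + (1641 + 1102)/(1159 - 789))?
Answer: -1029325869/185 ≈ -5.5639e+6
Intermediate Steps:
(4642 + (-860 - 1208))*(-2169 + (1641 + 1102)/(1159 - 789)) = (4642 - 2068)*(-2169 + 2743/370) = 2574*(-2169 + 2743*(1/370)) = 2574*(-2169 + 2743/370) = 2574*(-799787/370) = -1029325869/185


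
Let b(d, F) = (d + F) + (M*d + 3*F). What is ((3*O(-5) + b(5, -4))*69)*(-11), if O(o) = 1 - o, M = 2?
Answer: -12903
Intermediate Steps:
b(d, F) = 3*d + 4*F (b(d, F) = (d + F) + (2*d + 3*F) = (F + d) + (2*d + 3*F) = 3*d + 4*F)
((3*O(-5) + b(5, -4))*69)*(-11) = ((3*(1 - 1*(-5)) + (3*5 + 4*(-4)))*69)*(-11) = ((3*(1 + 5) + (15 - 16))*69)*(-11) = ((3*6 - 1)*69)*(-11) = ((18 - 1)*69)*(-11) = (17*69)*(-11) = 1173*(-11) = -12903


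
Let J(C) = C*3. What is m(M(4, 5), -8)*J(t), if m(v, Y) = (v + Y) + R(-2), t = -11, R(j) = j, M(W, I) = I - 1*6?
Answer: 363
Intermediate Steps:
M(W, I) = -6 + I (M(W, I) = I - 6 = -6 + I)
m(v, Y) = -2 + Y + v (m(v, Y) = (v + Y) - 2 = (Y + v) - 2 = -2 + Y + v)
J(C) = 3*C
m(M(4, 5), -8)*J(t) = (-2 - 8 + (-6 + 5))*(3*(-11)) = (-2 - 8 - 1)*(-33) = -11*(-33) = 363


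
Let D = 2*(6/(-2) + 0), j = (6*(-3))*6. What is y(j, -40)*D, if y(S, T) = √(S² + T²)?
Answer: -24*√829 ≈ -691.02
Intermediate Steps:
j = -108 (j = -18*6 = -108)
D = -6 (D = 2*(6*(-½) + 0) = 2*(-3 + 0) = 2*(-3) = -6)
y(j, -40)*D = √((-108)² + (-40)²)*(-6) = √(11664 + 1600)*(-6) = √13264*(-6) = (4*√829)*(-6) = -24*√829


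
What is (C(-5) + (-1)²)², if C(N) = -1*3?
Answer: 4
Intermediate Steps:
C(N) = -3
(C(-5) + (-1)²)² = (-3 + (-1)²)² = (-3 + 1)² = (-2)² = 4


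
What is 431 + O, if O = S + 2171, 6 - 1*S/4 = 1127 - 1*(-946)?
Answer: -5666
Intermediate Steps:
S = -8268 (S = 24 - 4*(1127 - 1*(-946)) = 24 - 4*(1127 + 946) = 24 - 4*2073 = 24 - 8292 = -8268)
O = -6097 (O = -8268 + 2171 = -6097)
431 + O = 431 - 6097 = -5666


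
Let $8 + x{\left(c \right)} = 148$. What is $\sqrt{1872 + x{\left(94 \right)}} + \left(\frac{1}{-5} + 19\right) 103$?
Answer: $\frac{9682}{5} + 2 \sqrt{503} \approx 1981.3$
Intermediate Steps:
$x{\left(c \right)} = 140$ ($x{\left(c \right)} = -8 + 148 = 140$)
$\sqrt{1872 + x{\left(94 \right)}} + \left(\frac{1}{-5} + 19\right) 103 = \sqrt{1872 + 140} + \left(\frac{1}{-5} + 19\right) 103 = \sqrt{2012} + \left(- \frac{1}{5} + 19\right) 103 = 2 \sqrt{503} + \frac{94}{5} \cdot 103 = 2 \sqrt{503} + \frac{9682}{5} = \frac{9682}{5} + 2 \sqrt{503}$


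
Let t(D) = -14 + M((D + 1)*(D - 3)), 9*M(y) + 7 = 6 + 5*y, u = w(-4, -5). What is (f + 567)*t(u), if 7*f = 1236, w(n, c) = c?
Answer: 19085/7 ≈ 2726.4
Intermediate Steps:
f = 1236/7 (f = (1/7)*1236 = 1236/7 ≈ 176.57)
u = -5
M(y) = -1/9 + 5*y/9 (M(y) = -7/9 + (6 + 5*y)/9 = -7/9 + (2/3 + 5*y/9) = -1/9 + 5*y/9)
t(D) = -127/9 + 5*(1 + D)*(-3 + D)/9 (t(D) = -14 + (-1/9 + 5*((D + 1)*(D - 3))/9) = -14 + (-1/9 + 5*((1 + D)*(-3 + D))/9) = -14 + (-1/9 + 5*(1 + D)*(-3 + D)/9) = -127/9 + 5*(1 + D)*(-3 + D)/9)
(f + 567)*t(u) = (1236/7 + 567)*(-142/9 - 10/9*(-5) + (5/9)*(-5)**2) = 5205*(-142/9 + 50/9 + (5/9)*25)/7 = 5205*(-142/9 + 50/9 + 125/9)/7 = (5205/7)*(11/3) = 19085/7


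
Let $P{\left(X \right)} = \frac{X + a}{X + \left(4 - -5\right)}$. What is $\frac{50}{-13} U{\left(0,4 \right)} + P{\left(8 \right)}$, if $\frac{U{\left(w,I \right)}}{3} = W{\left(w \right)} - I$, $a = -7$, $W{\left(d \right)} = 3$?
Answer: $\frac{2563}{221} \approx 11.597$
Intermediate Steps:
$P{\left(X \right)} = \frac{-7 + X}{9 + X}$ ($P{\left(X \right)} = \frac{X - 7}{X + \left(4 - -5\right)} = \frac{-7 + X}{X + \left(4 + 5\right)} = \frac{-7 + X}{X + 9} = \frac{-7 + X}{9 + X}$)
$U{\left(w,I \right)} = 9 - 3 I$ ($U{\left(w,I \right)} = 3 \left(3 - I\right) = 9 - 3 I$)
$\frac{50}{-13} U{\left(0,4 \right)} + P{\left(8 \right)} = \frac{50}{-13} \left(9 - 12\right) + \frac{-7 + 8}{9 + 8} = 50 \left(- \frac{1}{13}\right) \left(9 - 12\right) + \frac{1}{17} \cdot 1 = \left(- \frac{50}{13}\right) \left(-3\right) + \frac{1}{17} \cdot 1 = \frac{150}{13} + \frac{1}{17} = \frac{2563}{221}$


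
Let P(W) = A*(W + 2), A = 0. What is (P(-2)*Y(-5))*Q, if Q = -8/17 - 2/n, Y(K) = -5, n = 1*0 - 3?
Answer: 0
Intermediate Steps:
n = -3 (n = 0 - 3 = -3)
P(W) = 0 (P(W) = 0*(W + 2) = 0*(2 + W) = 0)
Q = 10/51 (Q = -8/17 - 2/(-3) = -8*1/17 - 2*(-1/3) = -8/17 + 2/3 = 10/51 ≈ 0.19608)
(P(-2)*Y(-5))*Q = (0*(-5))*(10/51) = 0*(10/51) = 0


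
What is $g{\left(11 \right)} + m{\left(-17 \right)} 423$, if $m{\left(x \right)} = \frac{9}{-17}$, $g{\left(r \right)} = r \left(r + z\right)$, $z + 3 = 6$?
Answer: $- \frac{1189}{17} \approx -69.941$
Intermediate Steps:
$z = 3$ ($z = -3 + 6 = 3$)
$g{\left(r \right)} = r \left(3 + r\right)$ ($g{\left(r \right)} = r \left(r + 3\right) = r \left(3 + r\right)$)
$m{\left(x \right)} = - \frac{9}{17}$ ($m{\left(x \right)} = 9 \left(- \frac{1}{17}\right) = - \frac{9}{17}$)
$g{\left(11 \right)} + m{\left(-17 \right)} 423 = 11 \left(3 + 11\right) - \frac{3807}{17} = 11 \cdot 14 - \frac{3807}{17} = 154 - \frac{3807}{17} = - \frac{1189}{17}$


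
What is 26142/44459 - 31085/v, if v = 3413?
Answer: -1292785369/151738567 ≈ -8.5198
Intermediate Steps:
26142/44459 - 31085/v = 26142/44459 - 31085/3413 = -1292785369/151738567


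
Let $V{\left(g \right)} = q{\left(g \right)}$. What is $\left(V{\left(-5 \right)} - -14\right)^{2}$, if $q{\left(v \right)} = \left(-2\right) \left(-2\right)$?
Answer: $324$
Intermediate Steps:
$q{\left(v \right)} = 4$
$V{\left(g \right)} = 4$
$\left(V{\left(-5 \right)} - -14\right)^{2} = \left(4 - -14\right)^{2} = \left(4 + \left(-34 + 48\right)\right)^{2} = \left(4 + 14\right)^{2} = 18^{2} = 324$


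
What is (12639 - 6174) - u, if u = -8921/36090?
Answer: 233330771/36090 ≈ 6465.3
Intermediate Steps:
u = -8921/36090 (u = -8921*1/36090 = -8921/36090 ≈ -0.24719)
(12639 - 6174) - u = (12639 - 6174) - 1*(-8921/36090) = 6465 + 8921/36090 = 233330771/36090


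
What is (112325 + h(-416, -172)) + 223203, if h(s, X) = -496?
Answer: 335032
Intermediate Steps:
(112325 + h(-416, -172)) + 223203 = (112325 - 496) + 223203 = 111829 + 223203 = 335032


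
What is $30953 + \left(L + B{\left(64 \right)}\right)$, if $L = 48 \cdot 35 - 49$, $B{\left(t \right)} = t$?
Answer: $32648$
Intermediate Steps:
$L = 1631$ ($L = 1680 - 49 = 1631$)
$30953 + \left(L + B{\left(64 \right)}\right) = 30953 + \left(1631 + 64\right) = 30953 + 1695 = 32648$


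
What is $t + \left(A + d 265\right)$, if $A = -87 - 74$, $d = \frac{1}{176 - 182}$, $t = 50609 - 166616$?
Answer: $- \frac{697273}{6} \approx -1.1621 \cdot 10^{5}$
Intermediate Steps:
$t = -116007$ ($t = 50609 - 166616 = -116007$)
$d = - \frac{1}{6}$ ($d = \frac{1}{-6} = - \frac{1}{6} \approx -0.16667$)
$A = -161$
$t + \left(A + d 265\right) = -116007 - \frac{1231}{6} = - \frac{697273}{6}$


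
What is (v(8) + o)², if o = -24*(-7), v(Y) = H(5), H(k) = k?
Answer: 29929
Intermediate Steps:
v(Y) = 5
o = 168
(v(8) + o)² = (5 + 168)² = 173² = 29929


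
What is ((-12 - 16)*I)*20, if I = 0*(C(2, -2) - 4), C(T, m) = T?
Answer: 0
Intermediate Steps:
I = 0 (I = 0*(2 - 4) = 0*(-2) = 0)
((-12 - 16)*I)*20 = ((-12 - 16)*0)*20 = -28*0*20 = 0*20 = 0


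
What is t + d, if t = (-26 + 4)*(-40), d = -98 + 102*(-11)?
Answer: -340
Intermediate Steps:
d = -1220 (d = -98 - 1122 = -1220)
t = 880 (t = -22*(-40) = 880)
t + d = 880 - 1220 = -340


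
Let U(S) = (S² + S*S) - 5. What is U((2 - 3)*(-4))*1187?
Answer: 32049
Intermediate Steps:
U(S) = -5 + 2*S² (U(S) = (S² + S²) - 5 = 2*S² - 5 = -5 + 2*S²)
U((2 - 3)*(-4))*1187 = (-5 + 2*((2 - 3)*(-4))²)*1187 = (-5 + 2*(-1*(-4))²)*1187 = (-5 + 2*4²)*1187 = (-5 + 2*16)*1187 = (-5 + 32)*1187 = 27*1187 = 32049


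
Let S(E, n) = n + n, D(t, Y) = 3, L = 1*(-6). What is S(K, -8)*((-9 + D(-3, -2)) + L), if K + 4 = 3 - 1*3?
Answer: 192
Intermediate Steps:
L = -6
K = -4 (K = -4 + (3 - 1*3) = -4 + (3 - 3) = -4 + 0 = -4)
S(E, n) = 2*n
S(K, -8)*((-9 + D(-3, -2)) + L) = (2*(-8))*((-9 + 3) - 6) = -16*(-6 - 6) = -16*(-12) = 192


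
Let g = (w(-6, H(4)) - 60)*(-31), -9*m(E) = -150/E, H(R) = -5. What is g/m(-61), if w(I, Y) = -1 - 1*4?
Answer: -73749/10 ≈ -7374.9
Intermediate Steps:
m(E) = 50/(3*E) (m(E) = -(-50)/(3*E) = 50/(3*E))
w(I, Y) = -5 (w(I, Y) = -1 - 4 = -5)
g = 2015 (g = (-5 - 60)*(-31) = -65*(-31) = 2015)
g/m(-61) = 2015/(((50/3)/(-61))) = 2015/(((50/3)*(-1/61))) = 2015/(-50/183) = 2015*(-183/50) = -73749/10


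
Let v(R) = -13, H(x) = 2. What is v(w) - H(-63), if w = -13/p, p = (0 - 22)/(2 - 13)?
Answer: -15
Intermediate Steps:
p = 2 (p = -22/(-11) = -22*(-1/11) = 2)
w = -13/2 ≈ -6.5000
v(w) - H(-63) = -13 - 1*2 = -13 - 2 = -15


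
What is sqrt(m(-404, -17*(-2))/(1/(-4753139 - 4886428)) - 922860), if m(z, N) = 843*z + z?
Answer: 6*sqrt(91301668737) ≈ 1.8130e+6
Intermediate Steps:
m(z, N) = 844*z
sqrt(m(-404, -17*(-2))/(1/(-4753139 - 4886428)) - 922860) = sqrt((844*(-404))/(1/(-4753139 - 4886428)) - 922860) = sqrt(-340976/(1/(-9639567)) - 922860) = sqrt(-340976/(-1/9639567) - 922860) = sqrt(-340976*(-9639567) - 922860) = sqrt(3286860997392 - 922860) = sqrt(3286860074532) = 6*sqrt(91301668737)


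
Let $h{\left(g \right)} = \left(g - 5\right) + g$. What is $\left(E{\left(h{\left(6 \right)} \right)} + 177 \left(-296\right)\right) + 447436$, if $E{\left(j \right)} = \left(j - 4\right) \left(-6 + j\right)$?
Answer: $395047$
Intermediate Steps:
$h{\left(g \right)} = -5 + 2 g$ ($h{\left(g \right)} = \left(-5 + g\right) + g = -5 + 2 g$)
$E{\left(j \right)} = \left(-6 + j\right) \left(-4 + j\right)$ ($E{\left(j \right)} = \left(-4 + j\right) \left(-6 + j\right) = \left(-6 + j\right) \left(-4 + j\right)$)
$\left(E{\left(h{\left(6 \right)} \right)} + 177 \left(-296\right)\right) + 447436 = \left(\left(24 + \left(-5 + 2 \cdot 6\right)^{2} - 10 \left(-5 + 2 \cdot 6\right)\right) + 177 \left(-296\right)\right) + 447436 = \left(\left(24 + \left(-5 + 12\right)^{2} - 10 \left(-5 + 12\right)\right) - 52392\right) + 447436 = \left(\left(24 + 7^{2} - 70\right) - 52392\right) + 447436 = \left(\left(24 + 49 - 70\right) - 52392\right) + 447436 = \left(3 - 52392\right) + 447436 = -52389 + 447436 = 395047$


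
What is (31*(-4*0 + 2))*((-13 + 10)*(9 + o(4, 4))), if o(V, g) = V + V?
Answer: -3162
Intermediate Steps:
o(V, g) = 2*V
(31*(-4*0 + 2))*((-13 + 10)*(9 + o(4, 4))) = (31*(-4*0 + 2))*((-13 + 10)*(9 + 2*4)) = (31*(0 + 2))*(-3*(9 + 8)) = (31*2)*(-3*17) = 62*(-51) = -3162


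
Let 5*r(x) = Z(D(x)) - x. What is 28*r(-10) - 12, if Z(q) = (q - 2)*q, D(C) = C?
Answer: 716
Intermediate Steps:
Z(q) = q*(-2 + q) (Z(q) = (-2 + q)*q = q*(-2 + q))
r(x) = -x/5 + x*(-2 + x)/5 (r(x) = (x*(-2 + x) - x)/5 = (-x + x*(-2 + x))/5 = -x/5 + x*(-2 + x)/5)
28*r(-10) - 12 = 28*((⅕)*(-10)*(-3 - 10)) - 12 = 28*((⅕)*(-10)*(-13)) - 12 = 28*26 - 12 = 728 - 12 = 716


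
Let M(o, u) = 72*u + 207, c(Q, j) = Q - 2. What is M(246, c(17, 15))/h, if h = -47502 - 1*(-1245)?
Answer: -429/15419 ≈ -0.027823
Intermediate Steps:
c(Q, j) = -2 + Q
M(o, u) = 207 + 72*u
h = -46257 (h = -47502 + 1245 = -46257)
M(246, c(17, 15))/h = (207 + 72*(-2 + 17))/(-46257) = (207 + 72*15)*(-1/46257) = (207 + 1080)*(-1/46257) = 1287*(-1/46257) = -429/15419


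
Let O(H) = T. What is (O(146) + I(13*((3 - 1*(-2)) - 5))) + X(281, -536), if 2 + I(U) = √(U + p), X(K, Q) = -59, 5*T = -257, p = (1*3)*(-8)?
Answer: -562/5 + 2*I*√6 ≈ -112.4 + 4.899*I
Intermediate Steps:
p = -24 (p = 3*(-8) = -24)
T = -257/5 (T = (⅕)*(-257) = -257/5 ≈ -51.400)
O(H) = -257/5
I(U) = -2 + √(-24 + U) (I(U) = -2 + √(U - 24) = -2 + √(-24 + U))
(O(146) + I(13*((3 - 1*(-2)) - 5))) + X(281, -536) = (-257/5 + (-2 + √(-24 + 13*((3 - 1*(-2)) - 5)))) - 59 = (-257/5 + (-2 + √(-24 + 13*((3 + 2) - 5)))) - 59 = (-257/5 + (-2 + √(-24 + 13*(5 - 5)))) - 59 = (-257/5 + (-2 + √(-24 + 13*0))) - 59 = (-257/5 + (-2 + √(-24 + 0))) - 59 = (-257/5 + (-2 + √(-24))) - 59 = (-257/5 + (-2 + 2*I*√6)) - 59 = (-267/5 + 2*I*√6) - 59 = -562/5 + 2*I*√6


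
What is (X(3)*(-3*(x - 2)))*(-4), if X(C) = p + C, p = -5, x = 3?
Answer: -24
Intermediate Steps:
X(C) = -5 + C
(X(3)*(-3*(x - 2)))*(-4) = ((-5 + 3)*(-3*(3 - 2)))*(-4) = -(-6)*(-4) = -2*(-3)*(-4) = 6*(-4) = -24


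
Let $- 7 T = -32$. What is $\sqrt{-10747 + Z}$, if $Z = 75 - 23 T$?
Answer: $\frac{4 i \sqrt{33005}}{7} \approx 103.81 i$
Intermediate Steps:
$T = \frac{32}{7}$ ($T = \left(- \frac{1}{7}\right) \left(-32\right) = \frac{32}{7} \approx 4.5714$)
$Z = - \frac{211}{7}$ ($Z = 75 - \frac{736}{7} = - \frac{211}{7} \approx -30.143$)
$\sqrt{-10747 + Z} = \sqrt{-10747 - \frac{211}{7}} = \sqrt{- \frac{75440}{7}} = \frac{4 i \sqrt{33005}}{7}$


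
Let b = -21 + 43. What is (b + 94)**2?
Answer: 13456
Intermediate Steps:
b = 22
(b + 94)**2 = (22 + 94)**2 = 116**2 = 13456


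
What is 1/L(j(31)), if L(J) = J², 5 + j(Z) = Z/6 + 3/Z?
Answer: 34596/2401 ≈ 14.409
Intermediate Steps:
j(Z) = -5 + 3/Z + Z/6 (j(Z) = -5 + (Z/6 + 3/Z) = -5 + (3/Z + Z/6) = -5 + 3/Z + Z/6)
1/L(j(31)) = 1/((-5 + 3/31 + (⅙)*31)²) = 1/((-5 + 3*(1/31) + 31/6)²) = 1/((-5 + 3/31 + 31/6)²) = 1/((49/186)²) = 1/(2401/34596) = 34596/2401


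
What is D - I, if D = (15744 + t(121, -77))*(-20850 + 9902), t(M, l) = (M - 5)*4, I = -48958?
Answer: -177396226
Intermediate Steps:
t(M, l) = -20 + 4*M (t(M, l) = (-5 + M)*4 = -20 + 4*M)
D = -177445184 (D = (15744 + (-20 + 4*121))*(-20850 + 9902) = (15744 + (-20 + 484))*(-10948) = (15744 + 464)*(-10948) = 16208*(-10948) = -177445184)
D - I = -177445184 - 1*(-48958) = -177445184 + 48958 = -177396226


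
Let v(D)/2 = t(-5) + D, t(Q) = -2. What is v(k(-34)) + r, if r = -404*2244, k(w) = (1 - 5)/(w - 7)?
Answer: -37169772/41 ≈ -9.0658e+5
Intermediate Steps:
k(w) = -4/(-7 + w)
v(D) = -4 + 2*D (v(D) = 2*(-2 + D) = -4 + 2*D)
r = -906576
v(k(-34)) + r = (-4 + 2*(-4/(-7 - 34))) - 906576 = (-4 + 2*(-4/(-41))) - 906576 = (-4 + 2*(-4*(-1/41))) - 906576 = (-4 + 2*(4/41)) - 906576 = (-4 + 8/41) - 906576 = -156/41 - 906576 = -37169772/41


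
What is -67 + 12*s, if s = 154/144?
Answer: -325/6 ≈ -54.167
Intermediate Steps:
s = 77/72 (s = 154*(1/144) = 77/72 ≈ 1.0694)
-67 + 12*s = -67 + 12*(77/72) = -67 + 77/6 = -325/6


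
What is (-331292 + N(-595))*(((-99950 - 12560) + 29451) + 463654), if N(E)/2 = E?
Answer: -126540986790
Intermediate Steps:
N(E) = 2*E
(-331292 + N(-595))*(((-99950 - 12560) + 29451) + 463654) = (-331292 + 2*(-595))*(((-99950 - 12560) + 29451) + 463654) = (-331292 - 1190)*((-112510 + 29451) + 463654) = -332482*(-83059 + 463654) = -332482*380595 = -126540986790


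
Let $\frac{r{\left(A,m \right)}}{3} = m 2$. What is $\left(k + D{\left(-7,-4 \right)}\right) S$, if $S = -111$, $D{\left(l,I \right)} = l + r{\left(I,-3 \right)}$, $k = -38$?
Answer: $6993$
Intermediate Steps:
$r{\left(A,m \right)} = 6 m$ ($r{\left(A,m \right)} = 3 m 2 = 3 \cdot 2 m = 6 m$)
$D{\left(l,I \right)} = -18 + l$ ($D{\left(l,I \right)} = l + 6 \left(-3\right) = l - 18 = -18 + l$)
$\left(k + D{\left(-7,-4 \right)}\right) S = \left(-38 - 25\right) \left(-111\right) = \left(-63\right) \left(-111\right) = 6993$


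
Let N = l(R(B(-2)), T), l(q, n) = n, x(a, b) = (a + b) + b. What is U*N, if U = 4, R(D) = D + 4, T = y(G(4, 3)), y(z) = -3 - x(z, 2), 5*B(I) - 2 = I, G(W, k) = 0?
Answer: -28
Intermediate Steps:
x(a, b) = a + 2*b
B(I) = ⅖ + I/5
y(z) = -7 - z (y(z) = -3 - (z + 2*2) = -3 - (z + 4) = -3 - (4 + z) = -3 + (-4 - z) = -7 - z)
T = -7 (T = -7 - 1*0 = -7 + 0 = -7)
R(D) = 4 + D
N = -7
U*N = 4*(-7) = -28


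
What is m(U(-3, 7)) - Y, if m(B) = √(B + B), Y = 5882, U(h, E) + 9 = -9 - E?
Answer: -5882 + 5*I*√2 ≈ -5882.0 + 7.0711*I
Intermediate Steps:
U(h, E) = -18 - E (U(h, E) = -9 + (-9 - E) = -18 - E)
m(B) = √2*√B (m(B) = √(2*B) = √2*√B)
m(U(-3, 7)) - Y = √2*√(-18 - 1*7) - 1*5882 = √2*√(-18 - 7) - 5882 = √2*√(-25) - 5882 = √2*(5*I) - 5882 = 5*I*√2 - 5882 = -5882 + 5*I*√2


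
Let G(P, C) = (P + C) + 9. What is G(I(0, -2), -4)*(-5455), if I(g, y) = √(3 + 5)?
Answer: -27275 - 10910*√2 ≈ -42704.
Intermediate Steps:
I(g, y) = 2*√2 (I(g, y) = √8 = 2*√2)
G(P, C) = 9 + C + P (G(P, C) = (C + P) + 9 = 9 + C + P)
G(I(0, -2), -4)*(-5455) = (9 - 4 + 2*√2)*(-5455) = (5 + 2*√2)*(-5455) = -27275 - 10910*√2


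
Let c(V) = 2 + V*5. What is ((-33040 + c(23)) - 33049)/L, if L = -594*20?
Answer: 16493/2970 ≈ 5.5532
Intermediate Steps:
c(V) = 2 + 5*V
L = -11880
((-33040 + c(23)) - 33049)/L = ((-33040 + (2 + 5*23)) - 33049)/(-11880) = ((-33040 + (2 + 115)) - 33049)*(-1/11880) = ((-33040 + 117) - 33049)*(-1/11880) = (-32923 - 33049)*(-1/11880) = -65972*(-1/11880) = 16493/2970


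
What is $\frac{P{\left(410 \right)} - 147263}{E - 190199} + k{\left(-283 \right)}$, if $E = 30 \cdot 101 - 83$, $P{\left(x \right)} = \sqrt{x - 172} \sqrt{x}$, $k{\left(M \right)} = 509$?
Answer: $\frac{95458531}{187252} - \frac{\sqrt{24395}}{93626} \approx 509.78$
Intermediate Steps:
$P{\left(x \right)} = \sqrt{x} \sqrt{-172 + x}$ ($P{\left(x \right)} = \sqrt{-172 + x} \sqrt{x} = \sqrt{x} \sqrt{-172 + x}$)
$E = 2947$ ($E = 3030 - 83 = 2947$)
$\frac{P{\left(410 \right)} - 147263}{E - 190199} + k{\left(-283 \right)} = \frac{\sqrt{410} \sqrt{-172 + 410} - 147263}{2947 - 190199} + 509 = \frac{\sqrt{410} \sqrt{238} - 147263}{-187252} + 509 = \left(2 \sqrt{24395} - 147263\right) \left(- \frac{1}{187252}\right) + 509 = \left(-147263 + 2 \sqrt{24395}\right) \left(- \frac{1}{187252}\right) + 509 = \left(\frac{147263}{187252} - \frac{\sqrt{24395}}{93626}\right) + 509 = \frac{95458531}{187252} - \frac{\sqrt{24395}}{93626}$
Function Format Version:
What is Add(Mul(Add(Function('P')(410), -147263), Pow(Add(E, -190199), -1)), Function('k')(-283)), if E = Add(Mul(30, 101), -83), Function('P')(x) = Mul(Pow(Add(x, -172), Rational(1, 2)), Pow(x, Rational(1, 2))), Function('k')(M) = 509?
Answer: Add(Rational(95458531, 187252), Mul(Rational(-1, 93626), Pow(24395, Rational(1, 2)))) ≈ 509.78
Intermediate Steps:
Function('P')(x) = Mul(Pow(x, Rational(1, 2)), Pow(Add(-172, x), Rational(1, 2))) (Function('P')(x) = Mul(Pow(Add(-172, x), Rational(1, 2)), Pow(x, Rational(1, 2))) = Mul(Pow(x, Rational(1, 2)), Pow(Add(-172, x), Rational(1, 2))))
E = 2947 (E = Add(3030, -83) = 2947)
Add(Mul(Add(Function('P')(410), -147263), Pow(Add(E, -190199), -1)), Function('k')(-283)) = Add(Mul(Add(Mul(Pow(410, Rational(1, 2)), Pow(Add(-172, 410), Rational(1, 2))), -147263), Pow(Add(2947, -190199), -1)), 509) = Add(Mul(Add(Mul(Pow(410, Rational(1, 2)), Pow(238, Rational(1, 2))), -147263), Pow(-187252, -1)), 509) = Add(Mul(Add(Mul(2, Pow(24395, Rational(1, 2))), -147263), Rational(-1, 187252)), 509) = Add(Mul(Add(-147263, Mul(2, Pow(24395, Rational(1, 2)))), Rational(-1, 187252)), 509) = Add(Add(Rational(147263, 187252), Mul(Rational(-1, 93626), Pow(24395, Rational(1, 2)))), 509) = Add(Rational(95458531, 187252), Mul(Rational(-1, 93626), Pow(24395, Rational(1, 2))))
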